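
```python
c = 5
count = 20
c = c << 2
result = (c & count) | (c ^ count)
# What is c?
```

Answer: 20

Derivation:
Trace (tracking c):
c = 5  # -> c = 5
count = 20  # -> count = 20
c = c << 2  # -> c = 20
result = c & count | c ^ count  # -> result = 20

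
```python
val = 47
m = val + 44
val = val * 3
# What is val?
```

Answer: 141

Derivation:
Trace (tracking val):
val = 47  # -> val = 47
m = val + 44  # -> m = 91
val = val * 3  # -> val = 141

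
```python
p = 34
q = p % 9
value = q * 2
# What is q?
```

Answer: 7

Derivation:
Trace (tracking q):
p = 34  # -> p = 34
q = p % 9  # -> q = 7
value = q * 2  # -> value = 14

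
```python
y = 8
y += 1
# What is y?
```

Answer: 9

Derivation:
Trace (tracking y):
y = 8  # -> y = 8
y += 1  # -> y = 9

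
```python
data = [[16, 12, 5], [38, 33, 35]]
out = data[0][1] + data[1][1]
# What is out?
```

Trace (tracking out):
data = [[16, 12, 5], [38, 33, 35]]  # -> data = [[16, 12, 5], [38, 33, 35]]
out = data[0][1] + data[1][1]  # -> out = 45

Answer: 45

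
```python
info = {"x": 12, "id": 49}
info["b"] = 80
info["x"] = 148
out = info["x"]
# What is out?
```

Trace (tracking out):
info = {'x': 12, 'id': 49}  # -> info = {'x': 12, 'id': 49}
info['b'] = 80  # -> info = {'x': 12, 'id': 49, 'b': 80}
info['x'] = 148  # -> info = {'x': 148, 'id': 49, 'b': 80}
out = info['x']  # -> out = 148

Answer: 148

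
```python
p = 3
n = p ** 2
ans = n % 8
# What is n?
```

Answer: 9

Derivation:
Trace (tracking n):
p = 3  # -> p = 3
n = p ** 2  # -> n = 9
ans = n % 8  # -> ans = 1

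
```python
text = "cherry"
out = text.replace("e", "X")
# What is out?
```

Answer: 'chXrry'

Derivation:
Trace (tracking out):
text = 'cherry'  # -> text = 'cherry'
out = text.replace('e', 'X')  # -> out = 'chXrry'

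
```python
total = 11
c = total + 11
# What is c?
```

Trace (tracking c):
total = 11  # -> total = 11
c = total + 11  # -> c = 22

Answer: 22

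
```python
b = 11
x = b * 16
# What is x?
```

Trace (tracking x):
b = 11  # -> b = 11
x = b * 16  # -> x = 176

Answer: 176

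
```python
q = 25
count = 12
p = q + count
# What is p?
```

Answer: 37

Derivation:
Trace (tracking p):
q = 25  # -> q = 25
count = 12  # -> count = 12
p = q + count  # -> p = 37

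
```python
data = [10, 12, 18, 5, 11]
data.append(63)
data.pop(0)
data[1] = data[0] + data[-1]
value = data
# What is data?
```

Answer: [12, 75, 5, 11, 63]

Derivation:
Trace (tracking data):
data = [10, 12, 18, 5, 11]  # -> data = [10, 12, 18, 5, 11]
data.append(63)  # -> data = [10, 12, 18, 5, 11, 63]
data.pop(0)  # -> data = [12, 18, 5, 11, 63]
data[1] = data[0] + data[-1]  # -> data = [12, 75, 5, 11, 63]
value = data  # -> value = [12, 75, 5, 11, 63]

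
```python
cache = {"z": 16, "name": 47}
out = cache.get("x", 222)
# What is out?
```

Answer: 222

Derivation:
Trace (tracking out):
cache = {'z': 16, 'name': 47}  # -> cache = {'z': 16, 'name': 47}
out = cache.get('x', 222)  # -> out = 222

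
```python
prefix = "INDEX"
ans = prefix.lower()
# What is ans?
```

Answer: 'index'

Derivation:
Trace (tracking ans):
prefix = 'INDEX'  # -> prefix = 'INDEX'
ans = prefix.lower()  # -> ans = 'index'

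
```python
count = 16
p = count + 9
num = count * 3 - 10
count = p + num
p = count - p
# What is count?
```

Trace (tracking count):
count = 16  # -> count = 16
p = count + 9  # -> p = 25
num = count * 3 - 10  # -> num = 38
count = p + num  # -> count = 63
p = count - p  # -> p = 38

Answer: 63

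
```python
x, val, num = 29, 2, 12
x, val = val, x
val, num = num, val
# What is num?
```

Answer: 29

Derivation:
Trace (tracking num):
x, val, num = (29, 2, 12)  # -> x = 29, val = 2, num = 12
x, val = (val, x)  # -> x = 2, val = 29
val, num = (num, val)  # -> val = 12, num = 29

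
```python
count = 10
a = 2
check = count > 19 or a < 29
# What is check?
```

Trace (tracking check):
count = 10  # -> count = 10
a = 2  # -> a = 2
check = count > 19 or a < 29  # -> check = True

Answer: True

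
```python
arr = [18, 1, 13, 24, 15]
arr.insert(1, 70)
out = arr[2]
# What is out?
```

Trace (tracking out):
arr = [18, 1, 13, 24, 15]  # -> arr = [18, 1, 13, 24, 15]
arr.insert(1, 70)  # -> arr = [18, 70, 1, 13, 24, 15]
out = arr[2]  # -> out = 1

Answer: 1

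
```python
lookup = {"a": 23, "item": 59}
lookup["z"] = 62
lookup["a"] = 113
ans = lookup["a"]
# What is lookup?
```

Trace (tracking lookup):
lookup = {'a': 23, 'item': 59}  # -> lookup = {'a': 23, 'item': 59}
lookup['z'] = 62  # -> lookup = {'a': 23, 'item': 59, 'z': 62}
lookup['a'] = 113  # -> lookup = {'a': 113, 'item': 59, 'z': 62}
ans = lookup['a']  # -> ans = 113

Answer: {'a': 113, 'item': 59, 'z': 62}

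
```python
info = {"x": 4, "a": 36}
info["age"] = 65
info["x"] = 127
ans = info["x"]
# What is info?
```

Answer: {'x': 127, 'a': 36, 'age': 65}

Derivation:
Trace (tracking info):
info = {'x': 4, 'a': 36}  # -> info = {'x': 4, 'a': 36}
info['age'] = 65  # -> info = {'x': 4, 'a': 36, 'age': 65}
info['x'] = 127  # -> info = {'x': 127, 'a': 36, 'age': 65}
ans = info['x']  # -> ans = 127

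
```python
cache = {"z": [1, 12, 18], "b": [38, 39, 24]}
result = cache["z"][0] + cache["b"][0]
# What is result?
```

Trace (tracking result):
cache = {'z': [1, 12, 18], 'b': [38, 39, 24]}  # -> cache = {'z': [1, 12, 18], 'b': [38, 39, 24]}
result = cache['z'][0] + cache['b'][0]  # -> result = 39

Answer: 39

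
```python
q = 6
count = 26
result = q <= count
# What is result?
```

Answer: True

Derivation:
Trace (tracking result):
q = 6  # -> q = 6
count = 26  # -> count = 26
result = q <= count  # -> result = True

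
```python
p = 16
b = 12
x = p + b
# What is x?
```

Trace (tracking x):
p = 16  # -> p = 16
b = 12  # -> b = 12
x = p + b  # -> x = 28

Answer: 28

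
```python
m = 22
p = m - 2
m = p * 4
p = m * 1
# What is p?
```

Answer: 80

Derivation:
Trace (tracking p):
m = 22  # -> m = 22
p = m - 2  # -> p = 20
m = p * 4  # -> m = 80
p = m * 1  # -> p = 80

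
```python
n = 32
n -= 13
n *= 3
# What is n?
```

Trace (tracking n):
n = 32  # -> n = 32
n -= 13  # -> n = 19
n *= 3  # -> n = 57

Answer: 57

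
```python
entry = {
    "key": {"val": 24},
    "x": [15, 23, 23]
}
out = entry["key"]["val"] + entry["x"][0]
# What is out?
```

Trace (tracking out):
entry = {'key': {'val': 24}, 'x': [15, 23, 23]}  # -> entry = {'key': {'val': 24}, 'x': [15, 23, 23]}
out = entry['key']['val'] + entry['x'][0]  # -> out = 39

Answer: 39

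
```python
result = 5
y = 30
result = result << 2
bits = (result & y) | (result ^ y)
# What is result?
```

Answer: 20

Derivation:
Trace (tracking result):
result = 5  # -> result = 5
y = 30  # -> y = 30
result = result << 2  # -> result = 20
bits = result & y | result ^ y  # -> bits = 30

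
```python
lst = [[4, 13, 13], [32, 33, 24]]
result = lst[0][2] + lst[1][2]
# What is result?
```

Answer: 37

Derivation:
Trace (tracking result):
lst = [[4, 13, 13], [32, 33, 24]]  # -> lst = [[4, 13, 13], [32, 33, 24]]
result = lst[0][2] + lst[1][2]  # -> result = 37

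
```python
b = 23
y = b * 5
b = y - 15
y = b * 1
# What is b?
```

Answer: 100

Derivation:
Trace (tracking b):
b = 23  # -> b = 23
y = b * 5  # -> y = 115
b = y - 15  # -> b = 100
y = b * 1  # -> y = 100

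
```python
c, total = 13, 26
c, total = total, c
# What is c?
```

Trace (tracking c):
c, total = (13, 26)  # -> c = 13, total = 26
c, total = (total, c)  # -> c = 26, total = 13

Answer: 26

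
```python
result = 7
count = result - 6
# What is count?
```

Answer: 1

Derivation:
Trace (tracking count):
result = 7  # -> result = 7
count = result - 6  # -> count = 1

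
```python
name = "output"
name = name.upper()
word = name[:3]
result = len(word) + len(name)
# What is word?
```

Trace (tracking word):
name = 'output'  # -> name = 'output'
name = name.upper()  # -> name = 'OUTPUT'
word = name[:3]  # -> word = 'OUT'
result = len(word) + len(name)  # -> result = 9

Answer: 'OUT'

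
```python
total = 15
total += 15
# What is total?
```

Answer: 30

Derivation:
Trace (tracking total):
total = 15  # -> total = 15
total += 15  # -> total = 30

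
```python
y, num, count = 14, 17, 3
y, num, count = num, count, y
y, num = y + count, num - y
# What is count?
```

Answer: 14

Derivation:
Trace (tracking count):
y, num, count = (14, 17, 3)  # -> y = 14, num = 17, count = 3
y, num, count = (num, count, y)  # -> y = 17, num = 3, count = 14
y, num = (y + count, num - y)  # -> y = 31, num = -14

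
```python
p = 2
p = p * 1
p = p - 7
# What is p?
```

Trace (tracking p):
p = 2  # -> p = 2
p = p * 1  # -> p = 2
p = p - 7  # -> p = -5

Answer: -5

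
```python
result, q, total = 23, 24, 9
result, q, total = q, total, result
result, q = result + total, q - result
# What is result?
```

Trace (tracking result):
result, q, total = (23, 24, 9)  # -> result = 23, q = 24, total = 9
result, q, total = (q, total, result)  # -> result = 24, q = 9, total = 23
result, q = (result + total, q - result)  # -> result = 47, q = -15

Answer: 47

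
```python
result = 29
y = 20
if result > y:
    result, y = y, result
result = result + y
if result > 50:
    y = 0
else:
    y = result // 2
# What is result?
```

Trace (tracking result):
result = 29  # -> result = 29
y = 20  # -> y = 20
if result > y:  # condition is True
    result, y = (y, result)  # -> result = 20, y = 29
result = result + y  # -> result = 49
if result > 50:  # condition is False
else:
    y = result // 2  # -> y = 24

Answer: 49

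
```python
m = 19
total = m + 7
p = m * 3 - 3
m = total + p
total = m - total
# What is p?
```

Answer: 54

Derivation:
Trace (tracking p):
m = 19  # -> m = 19
total = m + 7  # -> total = 26
p = m * 3 - 3  # -> p = 54
m = total + p  # -> m = 80
total = m - total  # -> total = 54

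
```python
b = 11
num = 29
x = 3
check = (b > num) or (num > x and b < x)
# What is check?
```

Trace (tracking check):
b = 11  # -> b = 11
num = 29  # -> num = 29
x = 3  # -> x = 3
check = b > num or (num > x and b < x)  # -> check = False

Answer: False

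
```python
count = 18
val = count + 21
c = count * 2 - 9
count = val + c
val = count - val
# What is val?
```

Answer: 27

Derivation:
Trace (tracking val):
count = 18  # -> count = 18
val = count + 21  # -> val = 39
c = count * 2 - 9  # -> c = 27
count = val + c  # -> count = 66
val = count - val  # -> val = 27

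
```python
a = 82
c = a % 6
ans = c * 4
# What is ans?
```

Trace (tracking ans):
a = 82  # -> a = 82
c = a % 6  # -> c = 4
ans = c * 4  # -> ans = 16

Answer: 16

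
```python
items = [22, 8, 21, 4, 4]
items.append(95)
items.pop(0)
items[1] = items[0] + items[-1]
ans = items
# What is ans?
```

Answer: [8, 103, 4, 4, 95]

Derivation:
Trace (tracking ans):
items = [22, 8, 21, 4, 4]  # -> items = [22, 8, 21, 4, 4]
items.append(95)  # -> items = [22, 8, 21, 4, 4, 95]
items.pop(0)  # -> items = [8, 21, 4, 4, 95]
items[1] = items[0] + items[-1]  # -> items = [8, 103, 4, 4, 95]
ans = items  # -> ans = [8, 103, 4, 4, 95]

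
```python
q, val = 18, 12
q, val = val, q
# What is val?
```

Answer: 18

Derivation:
Trace (tracking val):
q, val = (18, 12)  # -> q = 18, val = 12
q, val = (val, q)  # -> q = 12, val = 18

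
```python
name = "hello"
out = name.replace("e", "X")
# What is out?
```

Answer: 'hXllo'

Derivation:
Trace (tracking out):
name = 'hello'  # -> name = 'hello'
out = name.replace('e', 'X')  # -> out = 'hXllo'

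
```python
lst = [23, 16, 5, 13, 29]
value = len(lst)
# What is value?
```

Answer: 5

Derivation:
Trace (tracking value):
lst = [23, 16, 5, 13, 29]  # -> lst = [23, 16, 5, 13, 29]
value = len(lst)  # -> value = 5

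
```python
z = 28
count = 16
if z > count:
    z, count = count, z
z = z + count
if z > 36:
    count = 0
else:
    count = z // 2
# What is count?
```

Answer: 0

Derivation:
Trace (tracking count):
z = 28  # -> z = 28
count = 16  # -> count = 16
if z > count:  # condition is True
    z, count = (count, z)  # -> z = 16, count = 28
z = z + count  # -> z = 44
if z > 36:  # condition is True
    count = 0  # -> count = 0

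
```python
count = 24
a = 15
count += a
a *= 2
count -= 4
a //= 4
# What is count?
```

Answer: 35

Derivation:
Trace (tracking count):
count = 24  # -> count = 24
a = 15  # -> a = 15
count += a  # -> count = 39
a *= 2  # -> a = 30
count -= 4  # -> count = 35
a //= 4  # -> a = 7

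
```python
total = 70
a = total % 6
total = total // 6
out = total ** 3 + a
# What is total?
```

Trace (tracking total):
total = 70  # -> total = 70
a = total % 6  # -> a = 4
total = total // 6  # -> total = 11
out = total ** 3 + a  # -> out = 1335

Answer: 11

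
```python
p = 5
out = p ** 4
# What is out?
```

Trace (tracking out):
p = 5  # -> p = 5
out = p ** 4  # -> out = 625

Answer: 625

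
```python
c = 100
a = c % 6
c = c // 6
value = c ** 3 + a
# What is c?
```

Answer: 16

Derivation:
Trace (tracking c):
c = 100  # -> c = 100
a = c % 6  # -> a = 4
c = c // 6  # -> c = 16
value = c ** 3 + a  # -> value = 4100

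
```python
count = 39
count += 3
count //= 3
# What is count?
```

Trace (tracking count):
count = 39  # -> count = 39
count += 3  # -> count = 42
count //= 3  # -> count = 14

Answer: 14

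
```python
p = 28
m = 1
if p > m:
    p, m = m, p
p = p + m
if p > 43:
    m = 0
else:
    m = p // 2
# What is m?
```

Trace (tracking m):
p = 28  # -> p = 28
m = 1  # -> m = 1
if p > m:  # condition is True
    p, m = (m, p)  # -> p = 1, m = 28
p = p + m  # -> p = 29
if p > 43:  # condition is False
else:
    m = p // 2  # -> m = 14

Answer: 14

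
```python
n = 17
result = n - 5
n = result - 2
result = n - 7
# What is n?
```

Trace (tracking n):
n = 17  # -> n = 17
result = n - 5  # -> result = 12
n = result - 2  # -> n = 10
result = n - 7  # -> result = 3

Answer: 10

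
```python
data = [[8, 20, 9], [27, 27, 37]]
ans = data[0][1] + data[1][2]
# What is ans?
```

Answer: 57

Derivation:
Trace (tracking ans):
data = [[8, 20, 9], [27, 27, 37]]  # -> data = [[8, 20, 9], [27, 27, 37]]
ans = data[0][1] + data[1][2]  # -> ans = 57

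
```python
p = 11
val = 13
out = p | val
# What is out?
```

Answer: 15

Derivation:
Trace (tracking out):
p = 11  # -> p = 11
val = 13  # -> val = 13
out = p | val  # -> out = 15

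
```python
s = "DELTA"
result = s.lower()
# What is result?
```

Answer: 'delta'

Derivation:
Trace (tracking result):
s = 'DELTA'  # -> s = 'DELTA'
result = s.lower()  # -> result = 'delta'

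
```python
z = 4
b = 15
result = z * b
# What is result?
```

Answer: 60

Derivation:
Trace (tracking result):
z = 4  # -> z = 4
b = 15  # -> b = 15
result = z * b  # -> result = 60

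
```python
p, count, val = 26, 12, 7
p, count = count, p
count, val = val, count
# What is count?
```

Trace (tracking count):
p, count, val = (26, 12, 7)  # -> p = 26, count = 12, val = 7
p, count = (count, p)  # -> p = 12, count = 26
count, val = (val, count)  # -> count = 7, val = 26

Answer: 7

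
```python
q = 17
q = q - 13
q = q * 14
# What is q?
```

Trace (tracking q):
q = 17  # -> q = 17
q = q - 13  # -> q = 4
q = q * 14  # -> q = 56

Answer: 56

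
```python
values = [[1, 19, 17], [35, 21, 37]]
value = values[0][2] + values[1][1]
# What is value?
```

Trace (tracking value):
values = [[1, 19, 17], [35, 21, 37]]  # -> values = [[1, 19, 17], [35, 21, 37]]
value = values[0][2] + values[1][1]  # -> value = 38

Answer: 38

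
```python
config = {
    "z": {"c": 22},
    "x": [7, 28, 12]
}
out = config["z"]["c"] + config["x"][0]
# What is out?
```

Answer: 29

Derivation:
Trace (tracking out):
config = {'z': {'c': 22}, 'x': [7, 28, 12]}  # -> config = {'z': {'c': 22}, 'x': [7, 28, 12]}
out = config['z']['c'] + config['x'][0]  # -> out = 29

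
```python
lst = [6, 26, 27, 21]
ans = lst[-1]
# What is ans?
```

Trace (tracking ans):
lst = [6, 26, 27, 21]  # -> lst = [6, 26, 27, 21]
ans = lst[-1]  # -> ans = 21

Answer: 21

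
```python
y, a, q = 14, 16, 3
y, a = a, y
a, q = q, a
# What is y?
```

Trace (tracking y):
y, a, q = (14, 16, 3)  # -> y = 14, a = 16, q = 3
y, a = (a, y)  # -> y = 16, a = 14
a, q = (q, a)  # -> a = 3, q = 14

Answer: 16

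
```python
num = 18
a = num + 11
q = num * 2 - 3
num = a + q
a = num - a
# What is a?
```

Trace (tracking a):
num = 18  # -> num = 18
a = num + 11  # -> a = 29
q = num * 2 - 3  # -> q = 33
num = a + q  # -> num = 62
a = num - a  # -> a = 33

Answer: 33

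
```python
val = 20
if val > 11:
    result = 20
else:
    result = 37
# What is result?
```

Answer: 20

Derivation:
Trace (tracking result):
val = 20  # -> val = 20
if val > 11:  # condition is True
    result = 20  # -> result = 20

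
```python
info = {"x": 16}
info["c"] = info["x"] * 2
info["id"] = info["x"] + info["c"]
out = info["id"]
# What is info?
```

Trace (tracking info):
info = {'x': 16}  # -> info = {'x': 16}
info['c'] = info['x'] * 2  # -> info = {'x': 16, 'c': 32}
info['id'] = info['x'] + info['c']  # -> info = {'x': 16, 'c': 32, 'id': 48}
out = info['id']  # -> out = 48

Answer: {'x': 16, 'c': 32, 'id': 48}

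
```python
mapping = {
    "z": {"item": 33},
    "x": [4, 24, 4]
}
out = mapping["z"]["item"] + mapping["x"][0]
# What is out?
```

Answer: 37

Derivation:
Trace (tracking out):
mapping = {'z': {'item': 33}, 'x': [4, 24, 4]}  # -> mapping = {'z': {'item': 33}, 'x': [4, 24, 4]}
out = mapping['z']['item'] + mapping['x'][0]  # -> out = 37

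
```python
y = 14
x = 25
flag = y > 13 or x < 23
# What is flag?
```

Answer: True

Derivation:
Trace (tracking flag):
y = 14  # -> y = 14
x = 25  # -> x = 25
flag = y > 13 or x < 23  # -> flag = True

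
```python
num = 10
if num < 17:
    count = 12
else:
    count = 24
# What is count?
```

Answer: 12

Derivation:
Trace (tracking count):
num = 10  # -> num = 10
if num < 17:  # condition is True
    count = 12  # -> count = 12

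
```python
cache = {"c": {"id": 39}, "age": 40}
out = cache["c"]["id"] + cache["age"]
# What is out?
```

Answer: 79

Derivation:
Trace (tracking out):
cache = {'c': {'id': 39}, 'age': 40}  # -> cache = {'c': {'id': 39}, 'age': 40}
out = cache['c']['id'] + cache['age']  # -> out = 79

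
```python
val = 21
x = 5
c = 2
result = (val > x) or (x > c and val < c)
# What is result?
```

Answer: True

Derivation:
Trace (tracking result):
val = 21  # -> val = 21
x = 5  # -> x = 5
c = 2  # -> c = 2
result = val > x or (x > c and val < c)  # -> result = True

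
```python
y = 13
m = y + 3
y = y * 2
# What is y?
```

Trace (tracking y):
y = 13  # -> y = 13
m = y + 3  # -> m = 16
y = y * 2  # -> y = 26

Answer: 26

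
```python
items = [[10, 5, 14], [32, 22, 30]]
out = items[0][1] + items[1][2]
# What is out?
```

Answer: 35

Derivation:
Trace (tracking out):
items = [[10, 5, 14], [32, 22, 30]]  # -> items = [[10, 5, 14], [32, 22, 30]]
out = items[0][1] + items[1][2]  # -> out = 35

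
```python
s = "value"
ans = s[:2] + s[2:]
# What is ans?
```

Trace (tracking ans):
s = 'value'  # -> s = 'value'
ans = s[:2] + s[2:]  # -> ans = 'value'

Answer: 'value'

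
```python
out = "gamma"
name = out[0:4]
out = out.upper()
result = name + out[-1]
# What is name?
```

Answer: 'gamm'

Derivation:
Trace (tracking name):
out = 'gamma'  # -> out = 'gamma'
name = out[0:4]  # -> name = 'gamm'
out = out.upper()  # -> out = 'GAMMA'
result = name + out[-1]  # -> result = 'gammA'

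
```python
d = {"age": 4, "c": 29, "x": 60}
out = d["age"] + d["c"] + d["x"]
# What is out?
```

Answer: 93

Derivation:
Trace (tracking out):
d = {'age': 4, 'c': 29, 'x': 60}  # -> d = {'age': 4, 'c': 29, 'x': 60}
out = d['age'] + d['c'] + d['x']  # -> out = 93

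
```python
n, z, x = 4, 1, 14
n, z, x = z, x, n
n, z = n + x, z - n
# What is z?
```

Trace (tracking z):
n, z, x = (4, 1, 14)  # -> n = 4, z = 1, x = 14
n, z, x = (z, x, n)  # -> n = 1, z = 14, x = 4
n, z = (n + x, z - n)  # -> n = 5, z = 13

Answer: 13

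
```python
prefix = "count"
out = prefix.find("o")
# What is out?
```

Trace (tracking out):
prefix = 'count'  # -> prefix = 'count'
out = prefix.find('o')  # -> out = 1

Answer: 1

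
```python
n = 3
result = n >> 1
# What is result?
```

Trace (tracking result):
n = 3  # -> n = 3
result = n >> 1  # -> result = 1

Answer: 1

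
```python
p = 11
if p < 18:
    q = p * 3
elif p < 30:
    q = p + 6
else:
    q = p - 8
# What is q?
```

Trace (tracking q):
p = 11  # -> p = 11
if p < 18:  # condition is True
    q = p * 3  # -> q = 33

Answer: 33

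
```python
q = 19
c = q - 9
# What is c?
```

Trace (tracking c):
q = 19  # -> q = 19
c = q - 9  # -> c = 10

Answer: 10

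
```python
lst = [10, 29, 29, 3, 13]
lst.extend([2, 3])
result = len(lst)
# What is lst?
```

Trace (tracking lst):
lst = [10, 29, 29, 3, 13]  # -> lst = [10, 29, 29, 3, 13]
lst.extend([2, 3])  # -> lst = [10, 29, 29, 3, 13, 2, 3]
result = len(lst)  # -> result = 7

Answer: [10, 29, 29, 3, 13, 2, 3]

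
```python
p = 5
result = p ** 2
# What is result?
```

Trace (tracking result):
p = 5  # -> p = 5
result = p ** 2  # -> result = 25

Answer: 25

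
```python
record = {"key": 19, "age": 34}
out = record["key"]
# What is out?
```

Answer: 19

Derivation:
Trace (tracking out):
record = {'key': 19, 'age': 34}  # -> record = {'key': 19, 'age': 34}
out = record['key']  # -> out = 19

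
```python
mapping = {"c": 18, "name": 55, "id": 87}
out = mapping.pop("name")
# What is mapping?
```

Answer: {'c': 18, 'id': 87}

Derivation:
Trace (tracking mapping):
mapping = {'c': 18, 'name': 55, 'id': 87}  # -> mapping = {'c': 18, 'name': 55, 'id': 87}
out = mapping.pop('name')  # -> out = 55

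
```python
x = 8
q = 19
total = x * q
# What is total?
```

Trace (tracking total):
x = 8  # -> x = 8
q = 19  # -> q = 19
total = x * q  # -> total = 152

Answer: 152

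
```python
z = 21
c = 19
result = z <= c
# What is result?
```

Trace (tracking result):
z = 21  # -> z = 21
c = 19  # -> c = 19
result = z <= c  # -> result = False

Answer: False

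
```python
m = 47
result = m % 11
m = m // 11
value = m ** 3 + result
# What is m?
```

Answer: 4

Derivation:
Trace (tracking m):
m = 47  # -> m = 47
result = m % 11  # -> result = 3
m = m // 11  # -> m = 4
value = m ** 3 + result  # -> value = 67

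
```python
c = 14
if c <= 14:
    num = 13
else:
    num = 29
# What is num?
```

Answer: 13

Derivation:
Trace (tracking num):
c = 14  # -> c = 14
if c <= 14:  # condition is True
    num = 13  # -> num = 13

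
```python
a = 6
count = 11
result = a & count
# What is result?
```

Answer: 2

Derivation:
Trace (tracking result):
a = 6  # -> a = 6
count = 11  # -> count = 11
result = a & count  # -> result = 2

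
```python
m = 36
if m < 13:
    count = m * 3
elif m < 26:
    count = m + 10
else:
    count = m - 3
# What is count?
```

Trace (tracking count):
m = 36  # -> m = 36
if m < 13:  # condition is False
elif m < 26:  # condition is False
else:
    count = m - 3  # -> count = 33

Answer: 33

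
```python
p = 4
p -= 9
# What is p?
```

Trace (tracking p):
p = 4  # -> p = 4
p -= 9  # -> p = -5

Answer: -5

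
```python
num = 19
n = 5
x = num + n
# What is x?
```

Trace (tracking x):
num = 19  # -> num = 19
n = 5  # -> n = 5
x = num + n  # -> x = 24

Answer: 24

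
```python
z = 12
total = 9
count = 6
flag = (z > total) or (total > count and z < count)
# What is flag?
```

Answer: True

Derivation:
Trace (tracking flag):
z = 12  # -> z = 12
total = 9  # -> total = 9
count = 6  # -> count = 6
flag = z > total or (total > count and z < count)  # -> flag = True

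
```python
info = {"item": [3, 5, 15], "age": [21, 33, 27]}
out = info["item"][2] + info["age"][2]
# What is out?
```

Trace (tracking out):
info = {'item': [3, 5, 15], 'age': [21, 33, 27]}  # -> info = {'item': [3, 5, 15], 'age': [21, 33, 27]}
out = info['item'][2] + info['age'][2]  # -> out = 42

Answer: 42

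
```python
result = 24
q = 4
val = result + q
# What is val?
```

Answer: 28

Derivation:
Trace (tracking val):
result = 24  # -> result = 24
q = 4  # -> q = 4
val = result + q  # -> val = 28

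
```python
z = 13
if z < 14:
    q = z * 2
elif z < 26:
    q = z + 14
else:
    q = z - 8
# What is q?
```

Trace (tracking q):
z = 13  # -> z = 13
if z < 14:  # condition is True
    q = z * 2  # -> q = 26

Answer: 26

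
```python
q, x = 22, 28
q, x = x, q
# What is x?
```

Answer: 22

Derivation:
Trace (tracking x):
q, x = (22, 28)  # -> q = 22, x = 28
q, x = (x, q)  # -> q = 28, x = 22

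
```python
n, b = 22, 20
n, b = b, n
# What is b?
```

Answer: 22

Derivation:
Trace (tracking b):
n, b = (22, 20)  # -> n = 22, b = 20
n, b = (b, n)  # -> n = 20, b = 22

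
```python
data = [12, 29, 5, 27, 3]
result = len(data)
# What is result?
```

Answer: 5

Derivation:
Trace (tracking result):
data = [12, 29, 5, 27, 3]  # -> data = [12, 29, 5, 27, 3]
result = len(data)  # -> result = 5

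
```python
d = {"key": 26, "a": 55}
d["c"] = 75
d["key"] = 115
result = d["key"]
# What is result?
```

Trace (tracking result):
d = {'key': 26, 'a': 55}  # -> d = {'key': 26, 'a': 55}
d['c'] = 75  # -> d = {'key': 26, 'a': 55, 'c': 75}
d['key'] = 115  # -> d = {'key': 115, 'a': 55, 'c': 75}
result = d['key']  # -> result = 115

Answer: 115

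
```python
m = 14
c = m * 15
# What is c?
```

Trace (tracking c):
m = 14  # -> m = 14
c = m * 15  # -> c = 210

Answer: 210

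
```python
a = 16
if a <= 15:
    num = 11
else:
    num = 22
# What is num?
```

Trace (tracking num):
a = 16  # -> a = 16
if a <= 15:  # condition is False
else:
    num = 22  # -> num = 22

Answer: 22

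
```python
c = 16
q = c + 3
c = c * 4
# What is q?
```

Trace (tracking q):
c = 16  # -> c = 16
q = c + 3  # -> q = 19
c = c * 4  # -> c = 64

Answer: 19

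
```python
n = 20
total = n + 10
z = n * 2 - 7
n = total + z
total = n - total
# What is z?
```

Trace (tracking z):
n = 20  # -> n = 20
total = n + 10  # -> total = 30
z = n * 2 - 7  # -> z = 33
n = total + z  # -> n = 63
total = n - total  # -> total = 33

Answer: 33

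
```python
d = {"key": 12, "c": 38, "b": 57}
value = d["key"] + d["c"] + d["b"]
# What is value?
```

Answer: 107

Derivation:
Trace (tracking value):
d = {'key': 12, 'c': 38, 'b': 57}  # -> d = {'key': 12, 'c': 38, 'b': 57}
value = d['key'] + d['c'] + d['b']  # -> value = 107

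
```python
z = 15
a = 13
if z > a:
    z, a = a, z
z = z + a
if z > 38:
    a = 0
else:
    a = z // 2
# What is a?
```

Trace (tracking a):
z = 15  # -> z = 15
a = 13  # -> a = 13
if z > a:  # condition is True
    z, a = (a, z)  # -> z = 13, a = 15
z = z + a  # -> z = 28
if z > 38:  # condition is False
else:
    a = z // 2  # -> a = 14

Answer: 14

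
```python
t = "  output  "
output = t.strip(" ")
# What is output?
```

Trace (tracking output):
t = '  output  '  # -> t = '  output  '
output = t.strip(' ')  # -> output = 'output'

Answer: 'output'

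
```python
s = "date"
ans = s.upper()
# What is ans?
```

Trace (tracking ans):
s = 'date'  # -> s = 'date'
ans = s.upper()  # -> ans = 'DATE'

Answer: 'DATE'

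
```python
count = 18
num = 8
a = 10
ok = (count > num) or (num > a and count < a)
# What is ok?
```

Trace (tracking ok):
count = 18  # -> count = 18
num = 8  # -> num = 8
a = 10  # -> a = 10
ok = count > num or (num > a and count < a)  # -> ok = True

Answer: True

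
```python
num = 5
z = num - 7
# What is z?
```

Answer: -2

Derivation:
Trace (tracking z):
num = 5  # -> num = 5
z = num - 7  # -> z = -2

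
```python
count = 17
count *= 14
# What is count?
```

Trace (tracking count):
count = 17  # -> count = 17
count *= 14  # -> count = 238

Answer: 238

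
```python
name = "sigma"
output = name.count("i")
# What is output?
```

Answer: 1

Derivation:
Trace (tracking output):
name = 'sigma'  # -> name = 'sigma'
output = name.count('i')  # -> output = 1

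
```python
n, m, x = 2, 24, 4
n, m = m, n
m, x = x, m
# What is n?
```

Trace (tracking n):
n, m, x = (2, 24, 4)  # -> n = 2, m = 24, x = 4
n, m = (m, n)  # -> n = 24, m = 2
m, x = (x, m)  # -> m = 4, x = 2

Answer: 24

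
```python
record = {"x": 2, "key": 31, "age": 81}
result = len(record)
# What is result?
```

Trace (tracking result):
record = {'x': 2, 'key': 31, 'age': 81}  # -> record = {'x': 2, 'key': 31, 'age': 81}
result = len(record)  # -> result = 3

Answer: 3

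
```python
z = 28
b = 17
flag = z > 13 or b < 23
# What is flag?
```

Trace (tracking flag):
z = 28  # -> z = 28
b = 17  # -> b = 17
flag = z > 13 or b < 23  # -> flag = True

Answer: True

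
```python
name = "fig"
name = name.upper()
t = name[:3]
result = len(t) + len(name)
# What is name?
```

Answer: 'FIG'

Derivation:
Trace (tracking name):
name = 'fig'  # -> name = 'fig'
name = name.upper()  # -> name = 'FIG'
t = name[:3]  # -> t = 'FIG'
result = len(t) + len(name)  # -> result = 6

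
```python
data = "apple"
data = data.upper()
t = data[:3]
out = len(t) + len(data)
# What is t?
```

Trace (tracking t):
data = 'apple'  # -> data = 'apple'
data = data.upper()  # -> data = 'APPLE'
t = data[:3]  # -> t = 'APP'
out = len(t) + len(data)  # -> out = 8

Answer: 'APP'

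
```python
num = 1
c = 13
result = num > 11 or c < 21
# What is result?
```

Answer: True

Derivation:
Trace (tracking result):
num = 1  # -> num = 1
c = 13  # -> c = 13
result = num > 11 or c < 21  # -> result = True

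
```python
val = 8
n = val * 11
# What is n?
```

Trace (tracking n):
val = 8  # -> val = 8
n = val * 11  # -> n = 88

Answer: 88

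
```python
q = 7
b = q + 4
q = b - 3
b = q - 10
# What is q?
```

Answer: 8

Derivation:
Trace (tracking q):
q = 7  # -> q = 7
b = q + 4  # -> b = 11
q = b - 3  # -> q = 8
b = q - 10  # -> b = -2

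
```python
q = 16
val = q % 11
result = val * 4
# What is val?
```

Trace (tracking val):
q = 16  # -> q = 16
val = q % 11  # -> val = 5
result = val * 4  # -> result = 20

Answer: 5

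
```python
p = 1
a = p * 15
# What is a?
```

Trace (tracking a):
p = 1  # -> p = 1
a = p * 15  # -> a = 15

Answer: 15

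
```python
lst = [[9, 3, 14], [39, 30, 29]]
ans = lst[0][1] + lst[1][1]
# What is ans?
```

Trace (tracking ans):
lst = [[9, 3, 14], [39, 30, 29]]  # -> lst = [[9, 3, 14], [39, 30, 29]]
ans = lst[0][1] + lst[1][1]  # -> ans = 33

Answer: 33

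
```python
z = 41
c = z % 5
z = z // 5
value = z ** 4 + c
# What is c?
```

Answer: 1

Derivation:
Trace (tracking c):
z = 41  # -> z = 41
c = z % 5  # -> c = 1
z = z // 5  # -> z = 8
value = z ** 4 + c  # -> value = 4097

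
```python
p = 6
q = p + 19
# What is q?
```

Answer: 25

Derivation:
Trace (tracking q):
p = 6  # -> p = 6
q = p + 19  # -> q = 25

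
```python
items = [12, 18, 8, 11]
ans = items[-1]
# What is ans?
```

Trace (tracking ans):
items = [12, 18, 8, 11]  # -> items = [12, 18, 8, 11]
ans = items[-1]  # -> ans = 11

Answer: 11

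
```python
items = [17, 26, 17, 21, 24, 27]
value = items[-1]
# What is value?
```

Answer: 27

Derivation:
Trace (tracking value):
items = [17, 26, 17, 21, 24, 27]  # -> items = [17, 26, 17, 21, 24, 27]
value = items[-1]  # -> value = 27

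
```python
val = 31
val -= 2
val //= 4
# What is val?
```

Trace (tracking val):
val = 31  # -> val = 31
val -= 2  # -> val = 29
val //= 4  # -> val = 7

Answer: 7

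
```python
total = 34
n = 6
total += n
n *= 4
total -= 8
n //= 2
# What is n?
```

Answer: 12

Derivation:
Trace (tracking n):
total = 34  # -> total = 34
n = 6  # -> n = 6
total += n  # -> total = 40
n *= 4  # -> n = 24
total -= 8  # -> total = 32
n //= 2  # -> n = 12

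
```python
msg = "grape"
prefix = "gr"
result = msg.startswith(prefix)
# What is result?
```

Trace (tracking result):
msg = 'grape'  # -> msg = 'grape'
prefix = 'gr'  # -> prefix = 'gr'
result = msg.startswith(prefix)  # -> result = True

Answer: True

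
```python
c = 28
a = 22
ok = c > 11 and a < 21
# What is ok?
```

Trace (tracking ok):
c = 28  # -> c = 28
a = 22  # -> a = 22
ok = c > 11 and a < 21  # -> ok = False

Answer: False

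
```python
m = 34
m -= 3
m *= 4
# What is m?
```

Trace (tracking m):
m = 34  # -> m = 34
m -= 3  # -> m = 31
m *= 4  # -> m = 124

Answer: 124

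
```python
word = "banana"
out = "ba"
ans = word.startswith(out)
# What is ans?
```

Answer: True

Derivation:
Trace (tracking ans):
word = 'banana'  # -> word = 'banana'
out = 'ba'  # -> out = 'ba'
ans = word.startswith(out)  # -> ans = True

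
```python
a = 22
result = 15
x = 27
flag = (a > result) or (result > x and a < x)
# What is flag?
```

Trace (tracking flag):
a = 22  # -> a = 22
result = 15  # -> result = 15
x = 27  # -> x = 27
flag = a > result or (result > x and a < x)  # -> flag = True

Answer: True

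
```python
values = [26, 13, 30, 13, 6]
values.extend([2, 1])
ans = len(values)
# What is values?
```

Trace (tracking values):
values = [26, 13, 30, 13, 6]  # -> values = [26, 13, 30, 13, 6]
values.extend([2, 1])  # -> values = [26, 13, 30, 13, 6, 2, 1]
ans = len(values)  # -> ans = 7

Answer: [26, 13, 30, 13, 6, 2, 1]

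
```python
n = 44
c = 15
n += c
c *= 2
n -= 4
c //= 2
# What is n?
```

Trace (tracking n):
n = 44  # -> n = 44
c = 15  # -> c = 15
n += c  # -> n = 59
c *= 2  # -> c = 30
n -= 4  # -> n = 55
c //= 2  # -> c = 15

Answer: 55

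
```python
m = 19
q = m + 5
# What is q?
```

Trace (tracking q):
m = 19  # -> m = 19
q = m + 5  # -> q = 24

Answer: 24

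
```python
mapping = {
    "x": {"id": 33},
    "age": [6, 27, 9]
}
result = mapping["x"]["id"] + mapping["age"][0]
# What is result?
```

Trace (tracking result):
mapping = {'x': {'id': 33}, 'age': [6, 27, 9]}  # -> mapping = {'x': {'id': 33}, 'age': [6, 27, 9]}
result = mapping['x']['id'] + mapping['age'][0]  # -> result = 39

Answer: 39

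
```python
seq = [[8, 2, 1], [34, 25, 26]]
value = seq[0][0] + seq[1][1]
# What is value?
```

Answer: 33

Derivation:
Trace (tracking value):
seq = [[8, 2, 1], [34, 25, 26]]  # -> seq = [[8, 2, 1], [34, 25, 26]]
value = seq[0][0] + seq[1][1]  # -> value = 33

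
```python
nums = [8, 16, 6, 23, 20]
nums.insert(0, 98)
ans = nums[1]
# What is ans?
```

Answer: 8

Derivation:
Trace (tracking ans):
nums = [8, 16, 6, 23, 20]  # -> nums = [8, 16, 6, 23, 20]
nums.insert(0, 98)  # -> nums = [98, 8, 16, 6, 23, 20]
ans = nums[1]  # -> ans = 8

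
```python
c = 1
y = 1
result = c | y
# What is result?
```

Answer: 1

Derivation:
Trace (tracking result):
c = 1  # -> c = 1
y = 1  # -> y = 1
result = c | y  # -> result = 1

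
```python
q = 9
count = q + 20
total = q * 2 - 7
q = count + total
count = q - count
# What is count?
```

Trace (tracking count):
q = 9  # -> q = 9
count = q + 20  # -> count = 29
total = q * 2 - 7  # -> total = 11
q = count + total  # -> q = 40
count = q - count  # -> count = 11

Answer: 11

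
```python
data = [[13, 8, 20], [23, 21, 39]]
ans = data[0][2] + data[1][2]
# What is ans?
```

Answer: 59

Derivation:
Trace (tracking ans):
data = [[13, 8, 20], [23, 21, 39]]  # -> data = [[13, 8, 20], [23, 21, 39]]
ans = data[0][2] + data[1][2]  # -> ans = 59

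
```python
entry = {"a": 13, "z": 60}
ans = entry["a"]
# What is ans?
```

Answer: 13

Derivation:
Trace (tracking ans):
entry = {'a': 13, 'z': 60}  # -> entry = {'a': 13, 'z': 60}
ans = entry['a']  # -> ans = 13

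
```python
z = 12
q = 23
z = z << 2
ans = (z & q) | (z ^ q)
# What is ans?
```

Trace (tracking ans):
z = 12  # -> z = 12
q = 23  # -> q = 23
z = z << 2  # -> z = 48
ans = z & q | z ^ q  # -> ans = 55

Answer: 55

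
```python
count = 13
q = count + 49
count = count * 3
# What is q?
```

Answer: 62

Derivation:
Trace (tracking q):
count = 13  # -> count = 13
q = count + 49  # -> q = 62
count = count * 3  # -> count = 39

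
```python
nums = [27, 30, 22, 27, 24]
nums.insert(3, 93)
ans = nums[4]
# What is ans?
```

Trace (tracking ans):
nums = [27, 30, 22, 27, 24]  # -> nums = [27, 30, 22, 27, 24]
nums.insert(3, 93)  # -> nums = [27, 30, 22, 93, 27, 24]
ans = nums[4]  # -> ans = 27

Answer: 27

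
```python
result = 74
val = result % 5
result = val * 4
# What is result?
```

Trace (tracking result):
result = 74  # -> result = 74
val = result % 5  # -> val = 4
result = val * 4  # -> result = 16

Answer: 16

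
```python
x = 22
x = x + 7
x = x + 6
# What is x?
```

Trace (tracking x):
x = 22  # -> x = 22
x = x + 7  # -> x = 29
x = x + 6  # -> x = 35

Answer: 35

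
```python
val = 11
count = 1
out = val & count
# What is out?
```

Answer: 1

Derivation:
Trace (tracking out):
val = 11  # -> val = 11
count = 1  # -> count = 1
out = val & count  # -> out = 1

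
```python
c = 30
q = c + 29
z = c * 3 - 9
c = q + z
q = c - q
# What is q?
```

Trace (tracking q):
c = 30  # -> c = 30
q = c + 29  # -> q = 59
z = c * 3 - 9  # -> z = 81
c = q + z  # -> c = 140
q = c - q  # -> q = 81

Answer: 81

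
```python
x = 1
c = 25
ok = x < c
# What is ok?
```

Trace (tracking ok):
x = 1  # -> x = 1
c = 25  # -> c = 25
ok = x < c  # -> ok = True

Answer: True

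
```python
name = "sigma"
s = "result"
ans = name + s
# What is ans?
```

Answer: 'sigmaresult'

Derivation:
Trace (tracking ans):
name = 'sigma'  # -> name = 'sigma'
s = 'result'  # -> s = 'result'
ans = name + s  # -> ans = 'sigmaresult'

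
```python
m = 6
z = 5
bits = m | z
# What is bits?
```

Answer: 7

Derivation:
Trace (tracking bits):
m = 6  # -> m = 6
z = 5  # -> z = 5
bits = m | z  # -> bits = 7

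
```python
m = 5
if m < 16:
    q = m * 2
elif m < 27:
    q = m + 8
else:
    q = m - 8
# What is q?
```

Answer: 10

Derivation:
Trace (tracking q):
m = 5  # -> m = 5
if m < 16:  # condition is True
    q = m * 2  # -> q = 10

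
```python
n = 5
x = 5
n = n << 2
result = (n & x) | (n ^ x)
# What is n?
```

Answer: 20

Derivation:
Trace (tracking n):
n = 5  # -> n = 5
x = 5  # -> x = 5
n = n << 2  # -> n = 20
result = n & x | n ^ x  # -> result = 21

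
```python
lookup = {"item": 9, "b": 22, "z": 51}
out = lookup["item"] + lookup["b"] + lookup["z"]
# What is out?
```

Answer: 82

Derivation:
Trace (tracking out):
lookup = {'item': 9, 'b': 22, 'z': 51}  # -> lookup = {'item': 9, 'b': 22, 'z': 51}
out = lookup['item'] + lookup['b'] + lookup['z']  # -> out = 82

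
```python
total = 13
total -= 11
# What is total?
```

Answer: 2

Derivation:
Trace (tracking total):
total = 13  # -> total = 13
total -= 11  # -> total = 2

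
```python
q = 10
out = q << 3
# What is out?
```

Answer: 80

Derivation:
Trace (tracking out):
q = 10  # -> q = 10
out = q << 3  # -> out = 80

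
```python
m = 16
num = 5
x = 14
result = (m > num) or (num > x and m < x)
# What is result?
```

Trace (tracking result):
m = 16  # -> m = 16
num = 5  # -> num = 5
x = 14  # -> x = 14
result = m > num or (num > x and m < x)  # -> result = True

Answer: True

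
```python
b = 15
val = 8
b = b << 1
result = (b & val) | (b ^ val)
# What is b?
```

Trace (tracking b):
b = 15  # -> b = 15
val = 8  # -> val = 8
b = b << 1  # -> b = 30
result = b & val | b ^ val  # -> result = 30

Answer: 30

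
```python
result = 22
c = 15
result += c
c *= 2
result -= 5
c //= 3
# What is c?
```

Trace (tracking c):
result = 22  # -> result = 22
c = 15  # -> c = 15
result += c  # -> result = 37
c *= 2  # -> c = 30
result -= 5  # -> result = 32
c //= 3  # -> c = 10

Answer: 10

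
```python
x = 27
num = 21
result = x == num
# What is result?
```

Answer: False

Derivation:
Trace (tracking result):
x = 27  # -> x = 27
num = 21  # -> num = 21
result = x == num  # -> result = False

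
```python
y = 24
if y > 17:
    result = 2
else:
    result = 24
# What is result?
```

Trace (tracking result):
y = 24  # -> y = 24
if y > 17:  # condition is True
    result = 2  # -> result = 2

Answer: 2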